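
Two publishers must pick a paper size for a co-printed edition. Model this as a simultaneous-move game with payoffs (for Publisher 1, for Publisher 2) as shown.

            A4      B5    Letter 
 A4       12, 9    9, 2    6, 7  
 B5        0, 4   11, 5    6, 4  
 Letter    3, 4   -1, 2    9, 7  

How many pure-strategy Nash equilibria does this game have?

3

Both A4: Publisher 1 gets 12 (best alternative 3); Publisher 2 gets 9 (best alternative 7). Neither deviates — NE.
Both B5: Publisher 1 gets 11 (best alternative 9); Publisher 2 gets 5 (best alternative 4). Neither deviates — NE.
Both Letter: Publisher 1 gets 9 (best alternative 6); Publisher 2 gets 7 (best alternative 4). Neither deviates — NE.
(A4, Letter) is not a NE: Publisher 1 would switch to Letter (9 > 6).
No other cell survives both best-response checks, so there are 3 pure NE.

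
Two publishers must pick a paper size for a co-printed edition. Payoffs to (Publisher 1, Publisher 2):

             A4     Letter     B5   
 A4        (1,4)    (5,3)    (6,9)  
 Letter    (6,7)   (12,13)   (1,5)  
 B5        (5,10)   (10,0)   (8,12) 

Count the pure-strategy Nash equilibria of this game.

2

Both Letter: Publisher 1 gets 12 (best alternative 10); Publisher 2 gets 13 (best alternative 7). Neither deviates — NE.
Both B5: Publisher 1 gets 8 (best alternative 6); Publisher 2 gets 12 (best alternative 10). Neither deviates — NE.
Both A4 is not a NE: Publisher 1 would switch to Letter (6 > 1).
No other cell survives both best-response checks, so there are 2 pure NE.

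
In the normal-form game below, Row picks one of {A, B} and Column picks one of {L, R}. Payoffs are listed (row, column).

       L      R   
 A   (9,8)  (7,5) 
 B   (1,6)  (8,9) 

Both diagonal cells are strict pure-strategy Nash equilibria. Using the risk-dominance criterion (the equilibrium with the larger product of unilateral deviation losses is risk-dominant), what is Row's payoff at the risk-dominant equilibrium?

9

At (A, L): Row loses 9 − 1 = 8 by deviating; Column loses 8 − 5 = 3. Product = 8·3 = 24.
At (B, R): Row loses 8 − 7 = 1 by deviating; Column loses 9 − 6 = 3. Product = 1·3 = 3.
24 > 3, so (A, L) is risk-dominant. Row's payoff there is 9.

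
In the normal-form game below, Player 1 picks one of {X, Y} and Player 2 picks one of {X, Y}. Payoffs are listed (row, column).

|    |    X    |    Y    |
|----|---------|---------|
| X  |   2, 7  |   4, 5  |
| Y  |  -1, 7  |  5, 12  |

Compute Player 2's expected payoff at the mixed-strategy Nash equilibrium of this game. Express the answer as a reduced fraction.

Player 1 mixes with probability p on X, chosen so Player 2 is indifferent: 7p + 7(1−p) = 5p + 12(1−p) gives p = 5/7.
Player 2's expected payoff is 7·5/7 + 7·2/7 = 7.

7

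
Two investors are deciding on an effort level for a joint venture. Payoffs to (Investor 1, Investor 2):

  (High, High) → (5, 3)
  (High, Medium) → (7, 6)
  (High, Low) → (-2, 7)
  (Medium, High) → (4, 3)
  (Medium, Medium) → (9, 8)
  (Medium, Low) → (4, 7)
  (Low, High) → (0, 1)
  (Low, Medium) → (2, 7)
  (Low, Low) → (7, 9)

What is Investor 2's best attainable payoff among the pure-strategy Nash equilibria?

9

Both Medium is a pure NE (Investor 1: 9 ≥ 7; Investor 2: 8 ≥ 7). Investor 2 gets 8.
Both Low is a pure NE (Investor 1: 7 ≥ 4; Investor 2: 9 ≥ 7). Investor 2 gets 9.
Every other cell has a profitable deviation for at least one player. Highest of {8, 9} is 9.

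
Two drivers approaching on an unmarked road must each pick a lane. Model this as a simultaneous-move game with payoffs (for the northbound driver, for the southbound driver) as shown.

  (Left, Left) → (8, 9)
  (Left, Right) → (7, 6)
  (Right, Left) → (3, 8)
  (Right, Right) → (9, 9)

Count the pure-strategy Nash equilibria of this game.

Both Left: the northbound driver gets 8 (best alternative 3); the southbound driver gets 9 (best alternative 6). Neither deviates — NE.
Both Right: the northbound driver gets 9 (best alternative 7); the southbound driver gets 9 (best alternative 8). Neither deviates — NE.
(Left, Right) is not a NE: the northbound driver would switch to Right (9 > 7).
No other cell survives both best-response checks, so there are 2 pure NE.

2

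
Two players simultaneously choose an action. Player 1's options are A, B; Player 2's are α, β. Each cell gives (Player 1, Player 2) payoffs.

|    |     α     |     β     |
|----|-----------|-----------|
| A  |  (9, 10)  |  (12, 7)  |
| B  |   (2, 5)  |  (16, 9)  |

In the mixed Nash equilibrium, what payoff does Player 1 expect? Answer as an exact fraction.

Player 2 mixes with probability q on α, chosen so Player 1 is indifferent: 9q + 12(1−q) = 2q + 16(1−q) gives q = 4/11.
Player 1's expected payoff (from either row, since indifferent) is 9·4/11 + 12·7/11 = 120/11.

120/11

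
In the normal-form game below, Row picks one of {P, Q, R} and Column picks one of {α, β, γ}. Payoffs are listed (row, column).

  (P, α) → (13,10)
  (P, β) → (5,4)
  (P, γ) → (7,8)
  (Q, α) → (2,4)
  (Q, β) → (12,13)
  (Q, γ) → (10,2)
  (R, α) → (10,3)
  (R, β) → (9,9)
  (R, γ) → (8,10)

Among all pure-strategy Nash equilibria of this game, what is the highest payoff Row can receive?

(P, α) is a pure NE (Row: 13 ≥ 10; Column: 10 ≥ 8). Row gets 13.
(Q, β) is a pure NE (Row: 12 ≥ 9; Column: 13 ≥ 4). Row gets 12.
Every other cell has a profitable deviation for at least one player. Highest of {13, 12} is 13.

13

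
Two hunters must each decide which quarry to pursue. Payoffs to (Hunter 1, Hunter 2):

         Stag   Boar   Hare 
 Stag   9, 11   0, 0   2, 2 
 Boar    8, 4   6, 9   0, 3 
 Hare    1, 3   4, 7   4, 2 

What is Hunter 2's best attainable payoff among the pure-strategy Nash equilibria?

11

Both Stag is a pure NE (Hunter 1: 9 ≥ 8; Hunter 2: 11 ≥ 2). Hunter 2 gets 11.
Both Boar is a pure NE (Hunter 1: 6 ≥ 4; Hunter 2: 9 ≥ 4). Hunter 2 gets 9.
Every other cell has a profitable deviation for at least one player. Highest of {11, 9} is 11.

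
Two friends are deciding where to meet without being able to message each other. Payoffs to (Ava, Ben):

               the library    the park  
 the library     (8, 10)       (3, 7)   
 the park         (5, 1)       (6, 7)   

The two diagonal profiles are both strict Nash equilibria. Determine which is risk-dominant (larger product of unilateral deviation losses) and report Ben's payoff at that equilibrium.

At both the library: Ava loses 8 − 5 = 3 by deviating; Ben loses 10 − 7 = 3. Product = 3·3 = 9.
At both the park: Ava loses 6 − 3 = 3 by deviating; Ben loses 7 − 1 = 6. Product = 3·6 = 18.
18 > 9, so both the park is risk-dominant. Ben's payoff there is 7.

7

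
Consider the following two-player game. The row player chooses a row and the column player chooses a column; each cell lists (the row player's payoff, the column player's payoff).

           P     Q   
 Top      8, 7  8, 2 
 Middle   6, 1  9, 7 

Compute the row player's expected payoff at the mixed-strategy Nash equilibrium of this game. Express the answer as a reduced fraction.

The column player mixes with probability q on P, chosen so the row player is indifferent: 8q + 8(1−q) = 6q + 9(1−q) gives q = 1/3.
The row player's expected payoff (from either row, since indifferent) is 8·1/3 + 8·2/3 = 8.

8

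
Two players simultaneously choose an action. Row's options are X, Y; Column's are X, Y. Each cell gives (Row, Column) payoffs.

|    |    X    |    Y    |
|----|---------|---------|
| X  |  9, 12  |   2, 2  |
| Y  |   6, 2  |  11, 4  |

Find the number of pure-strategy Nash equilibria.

Both X: Row gets 9 (best alternative 6); Column gets 12 (best alternative 2). Neither deviates — NE.
Both Y: Row gets 11 (best alternative 2); Column gets 4 (best alternative 2). Neither deviates — NE.
(X, Y) is not a NE: Row would switch to Y (11 > 2).
No other cell survives both best-response checks, so there are 2 pure NE.

2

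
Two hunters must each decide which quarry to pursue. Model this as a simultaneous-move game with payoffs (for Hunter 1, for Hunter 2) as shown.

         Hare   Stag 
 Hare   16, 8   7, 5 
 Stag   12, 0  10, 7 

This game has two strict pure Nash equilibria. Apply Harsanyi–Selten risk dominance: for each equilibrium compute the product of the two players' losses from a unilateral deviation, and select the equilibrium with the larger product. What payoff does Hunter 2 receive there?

At both Hare: Hunter 1 loses 16 − 12 = 4 by deviating; Hunter 2 loses 8 − 5 = 3. Product = 4·3 = 12.
At both Stag: Hunter 1 loses 10 − 7 = 3 by deviating; Hunter 2 loses 7 − 0 = 7. Product = 3·7 = 21.
21 > 12, so both Stag is risk-dominant. Hunter 2's payoff there is 7.

7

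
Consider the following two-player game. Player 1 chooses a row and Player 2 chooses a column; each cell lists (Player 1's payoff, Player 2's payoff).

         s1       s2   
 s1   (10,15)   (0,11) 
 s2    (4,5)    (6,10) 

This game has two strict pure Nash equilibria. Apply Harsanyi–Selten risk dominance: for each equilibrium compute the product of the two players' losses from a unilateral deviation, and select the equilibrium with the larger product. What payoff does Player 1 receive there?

6

At both s1: Player 1 loses 10 − 4 = 6 by deviating; Player 2 loses 15 − 11 = 4. Product = 6·4 = 24.
At both s2: Player 1 loses 6 − 0 = 6 by deviating; Player 2 loses 10 − 5 = 5. Product = 6·5 = 30.
30 > 24, so both s2 is risk-dominant. Player 1's payoff there is 6.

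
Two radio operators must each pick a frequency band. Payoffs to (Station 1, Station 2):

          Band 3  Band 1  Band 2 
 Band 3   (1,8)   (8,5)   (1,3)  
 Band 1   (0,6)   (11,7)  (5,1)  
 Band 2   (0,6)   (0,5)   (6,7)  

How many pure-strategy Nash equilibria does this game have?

3

Both Band 3: Station 1 gets 1 (best alternative 0); Station 2 gets 8 (best alternative 5). Neither deviates — NE.
Both Band 1: Station 1 gets 11 (best alternative 8); Station 2 gets 7 (best alternative 6). Neither deviates — NE.
Both Band 2: Station 1 gets 6 (best alternative 5); Station 2 gets 7 (best alternative 6). Neither deviates — NE.
(Band 1, Band 2) is not a NE: Station 1 would switch to Band 2 (6 > 5).
No other cell survives both best-response checks, so there are 3 pure NE.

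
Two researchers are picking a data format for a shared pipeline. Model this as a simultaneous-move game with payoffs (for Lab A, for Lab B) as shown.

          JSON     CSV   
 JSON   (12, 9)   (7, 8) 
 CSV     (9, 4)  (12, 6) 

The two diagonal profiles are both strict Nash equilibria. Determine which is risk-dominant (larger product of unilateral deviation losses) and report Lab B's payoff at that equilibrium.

6

At both JSON: Lab A loses 12 − 9 = 3 by deviating; Lab B loses 9 − 8 = 1. Product = 3·1 = 3.
At both CSV: Lab A loses 12 − 7 = 5 by deviating; Lab B loses 6 − 4 = 2. Product = 5·2 = 10.
10 > 3, so both CSV is risk-dominant. Lab B's payoff there is 6.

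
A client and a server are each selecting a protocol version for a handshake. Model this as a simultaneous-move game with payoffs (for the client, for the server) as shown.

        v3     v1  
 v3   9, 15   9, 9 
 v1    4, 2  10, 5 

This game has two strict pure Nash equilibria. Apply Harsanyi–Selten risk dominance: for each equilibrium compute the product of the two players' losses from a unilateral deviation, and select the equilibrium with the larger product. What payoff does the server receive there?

15

At both v3: the client loses 9 − 4 = 5 by deviating; the server loses 15 − 9 = 6. Product = 5·6 = 30.
At both v1: the client loses 10 − 9 = 1 by deviating; the server loses 5 − 2 = 3. Product = 1·3 = 3.
30 > 3, so both v3 is risk-dominant. The server's payoff there is 15.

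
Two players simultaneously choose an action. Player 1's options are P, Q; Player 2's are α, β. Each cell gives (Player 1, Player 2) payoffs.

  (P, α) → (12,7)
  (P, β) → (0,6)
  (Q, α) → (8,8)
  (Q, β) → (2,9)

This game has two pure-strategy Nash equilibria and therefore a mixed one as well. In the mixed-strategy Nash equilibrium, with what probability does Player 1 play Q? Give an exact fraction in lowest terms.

1/2

Player 1's mix p on P must make Player 2 indifferent between α and β.
Player 2's payoff from α: 7p + 8(1−p). From β: 6p + 9(1−p).
Set equal: 1p = 1(1−p) → p = 1/2.
Probability on Q is 1 − 1/2 = 1/2.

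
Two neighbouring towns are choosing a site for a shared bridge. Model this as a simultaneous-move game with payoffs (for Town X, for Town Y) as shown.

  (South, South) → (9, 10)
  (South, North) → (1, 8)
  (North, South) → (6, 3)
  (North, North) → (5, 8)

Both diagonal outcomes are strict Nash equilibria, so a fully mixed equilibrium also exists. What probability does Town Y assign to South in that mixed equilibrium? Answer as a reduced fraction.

Town Y's mix q on South must make Town X indifferent between South and North.
Town X's payoff from South: 9q + 1(1−q). From North: 6q + 5(1−q).
Set equal: 3q = 4(1−q) → q = 4/7.

4/7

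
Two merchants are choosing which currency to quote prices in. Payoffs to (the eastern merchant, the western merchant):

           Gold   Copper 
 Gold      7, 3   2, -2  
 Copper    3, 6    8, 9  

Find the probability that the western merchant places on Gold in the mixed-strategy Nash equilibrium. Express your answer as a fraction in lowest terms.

The western merchant's mix q on Gold must make the eastern merchant indifferent between Gold and Copper.
The eastern merchant's payoff from Gold: 7q + 2(1−q). From Copper: 3q + 8(1−q).
Set equal: 4q = 6(1−q) → q = 6/10 = 3/5.

3/5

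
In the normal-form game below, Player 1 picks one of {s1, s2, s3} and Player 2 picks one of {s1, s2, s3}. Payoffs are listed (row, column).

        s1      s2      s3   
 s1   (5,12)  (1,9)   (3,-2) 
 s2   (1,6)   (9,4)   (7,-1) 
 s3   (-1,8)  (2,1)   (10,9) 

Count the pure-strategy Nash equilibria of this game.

Both s1: Player 1 gets 5 (best alternative 1); Player 2 gets 12 (best alternative 9). Neither deviates — NE.
Both s3: Player 1 gets 10 (best alternative 7); Player 2 gets 9 (best alternative 8). Neither deviates — NE.
Both s2 is not a NE: Player 2 would switch to s1 (6 > 4).
No other cell survives both best-response checks, so there are 2 pure NE.

2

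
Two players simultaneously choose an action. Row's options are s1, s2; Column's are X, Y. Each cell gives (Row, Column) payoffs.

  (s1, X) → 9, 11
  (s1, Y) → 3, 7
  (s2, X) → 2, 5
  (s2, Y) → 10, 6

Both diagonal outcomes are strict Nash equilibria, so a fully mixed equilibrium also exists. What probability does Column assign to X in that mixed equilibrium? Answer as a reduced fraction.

1/2

Column's mix q on X must make Row indifferent between s1 and s2.
Row's payoff from s1: 9q + 3(1−q). From s2: 2q + 10(1−q).
Set equal: 7q = 7(1−q) → q = 7/14 = 1/2.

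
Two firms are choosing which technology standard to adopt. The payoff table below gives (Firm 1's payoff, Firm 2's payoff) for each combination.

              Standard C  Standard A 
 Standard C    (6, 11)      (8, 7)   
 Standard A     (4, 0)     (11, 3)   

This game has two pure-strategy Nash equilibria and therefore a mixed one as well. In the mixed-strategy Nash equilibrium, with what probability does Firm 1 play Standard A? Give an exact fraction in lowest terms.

4/7

Firm 1's mix p on Standard C must make Firm 2 indifferent between Standard C and Standard A.
Firm 2's payoff from Standard C: 11p + 0(1−p). From Standard A: 7p + 3(1−p).
Set equal: 4p = 3(1−p) → p = 3/7.
Probability on Standard A is 1 − 3/7 = 4/7.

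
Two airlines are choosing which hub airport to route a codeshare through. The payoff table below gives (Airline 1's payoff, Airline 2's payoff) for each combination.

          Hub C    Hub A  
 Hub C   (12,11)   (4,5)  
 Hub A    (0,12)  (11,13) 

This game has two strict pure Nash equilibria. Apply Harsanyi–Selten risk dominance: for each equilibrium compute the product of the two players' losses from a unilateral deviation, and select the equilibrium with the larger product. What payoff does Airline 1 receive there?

At both Hub C: Airline 1 loses 12 − 0 = 12 by deviating; Airline 2 loses 11 − 5 = 6. Product = 12·6 = 72.
At both Hub A: Airline 1 loses 11 − 4 = 7 by deviating; Airline 2 loses 13 − 12 = 1. Product = 7·1 = 7.
72 > 7, so both Hub C is risk-dominant. Airline 1's payoff there is 12.

12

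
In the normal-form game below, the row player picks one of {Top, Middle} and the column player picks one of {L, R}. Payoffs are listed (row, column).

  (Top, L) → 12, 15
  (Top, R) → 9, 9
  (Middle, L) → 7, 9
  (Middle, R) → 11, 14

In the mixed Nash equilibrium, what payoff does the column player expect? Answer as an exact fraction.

129/11

The row player mixes with probability p on Top, chosen so the column player is indifferent: 15p + 9(1−p) = 9p + 14(1−p) gives p = 5/11.
The column player's expected payoff is 15·5/11 + 9·6/11 = 129/11.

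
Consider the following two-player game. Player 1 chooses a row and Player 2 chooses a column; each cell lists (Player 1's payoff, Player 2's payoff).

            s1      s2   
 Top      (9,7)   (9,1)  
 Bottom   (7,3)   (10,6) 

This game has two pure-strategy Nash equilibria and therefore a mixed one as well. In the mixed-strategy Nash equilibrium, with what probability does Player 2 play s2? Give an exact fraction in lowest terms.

2/3

Player 2's mix q on s1 must make Player 1 indifferent between Top and Bottom.
Player 1's payoff from Top: 9q + 9(1−q). From Bottom: 7q + 10(1−q).
Set equal: 2q = 1(1−q) → q = 1/3.
Probability on s2 is 1 − 1/3 = 2/3.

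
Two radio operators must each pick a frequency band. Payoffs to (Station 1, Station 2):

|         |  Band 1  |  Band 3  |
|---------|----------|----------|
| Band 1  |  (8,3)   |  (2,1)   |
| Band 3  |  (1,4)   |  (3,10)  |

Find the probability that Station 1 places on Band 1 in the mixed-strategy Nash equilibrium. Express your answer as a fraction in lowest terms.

Station 1's mix p on Band 1 must make Station 2 indifferent between Band 1 and Band 3.
Station 2's payoff from Band 1: 3p + 4(1−p). From Band 3: 1p + 10(1−p).
Set equal: 2p = 6(1−p) → p = 6/8 = 3/4.

3/4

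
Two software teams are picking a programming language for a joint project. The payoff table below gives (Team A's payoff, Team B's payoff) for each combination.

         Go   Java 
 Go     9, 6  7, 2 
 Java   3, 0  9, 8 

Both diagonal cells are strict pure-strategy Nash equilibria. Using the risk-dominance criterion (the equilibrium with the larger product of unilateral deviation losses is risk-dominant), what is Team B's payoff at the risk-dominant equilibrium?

At both Go: Team A loses 9 − 3 = 6 by deviating; Team B loses 6 − 2 = 4. Product = 6·4 = 24.
At both Java: Team A loses 9 − 7 = 2 by deviating; Team B loses 8 − 0 = 8. Product = 2·8 = 16.
24 > 16, so both Go is risk-dominant. Team B's payoff there is 6.

6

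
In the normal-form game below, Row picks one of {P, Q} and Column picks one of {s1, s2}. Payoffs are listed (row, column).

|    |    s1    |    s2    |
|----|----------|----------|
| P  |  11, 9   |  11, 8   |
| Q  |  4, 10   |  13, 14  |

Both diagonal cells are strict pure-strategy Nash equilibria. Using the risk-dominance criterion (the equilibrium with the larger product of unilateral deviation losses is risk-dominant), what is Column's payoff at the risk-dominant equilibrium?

At (P, s1): Row loses 11 − 4 = 7 by deviating; Column loses 9 − 8 = 1. Product = 7·1 = 7.
At (Q, s2): Row loses 13 − 11 = 2 by deviating; Column loses 14 − 10 = 4. Product = 2·4 = 8.
8 > 7, so (Q, s2) is risk-dominant. Column's payoff there is 14.

14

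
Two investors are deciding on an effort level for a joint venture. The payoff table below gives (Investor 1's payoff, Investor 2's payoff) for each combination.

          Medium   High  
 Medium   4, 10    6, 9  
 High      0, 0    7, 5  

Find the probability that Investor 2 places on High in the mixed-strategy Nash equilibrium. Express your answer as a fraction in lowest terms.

Investor 2's mix q on Medium must make Investor 1 indifferent between Medium and High.
Investor 1's payoff from Medium: 4q + 6(1−q). From High: 0q + 7(1−q).
Set equal: 4q = 1(1−q) → q = 1/5.
Probability on High is 1 − 1/5 = 4/5.

4/5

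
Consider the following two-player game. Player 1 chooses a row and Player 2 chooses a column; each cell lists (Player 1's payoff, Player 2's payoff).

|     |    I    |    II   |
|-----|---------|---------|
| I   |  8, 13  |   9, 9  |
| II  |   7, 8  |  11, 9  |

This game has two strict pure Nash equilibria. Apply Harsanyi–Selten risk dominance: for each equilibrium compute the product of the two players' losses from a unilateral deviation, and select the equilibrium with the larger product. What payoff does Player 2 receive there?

13

At both I: Player 1 loses 8 − 7 = 1 by deviating; Player 2 loses 13 − 9 = 4. Product = 1·4 = 4.
At both II: Player 1 loses 11 − 9 = 2 by deviating; Player 2 loses 9 − 8 = 1. Product = 2·1 = 2.
4 > 2, so both I is risk-dominant. Player 2's payoff there is 13.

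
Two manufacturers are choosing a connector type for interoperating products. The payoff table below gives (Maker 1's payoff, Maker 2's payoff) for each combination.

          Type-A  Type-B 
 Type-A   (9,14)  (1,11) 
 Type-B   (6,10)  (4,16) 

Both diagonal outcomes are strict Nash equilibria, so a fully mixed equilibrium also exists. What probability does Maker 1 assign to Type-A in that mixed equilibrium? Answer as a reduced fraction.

Maker 1's mix p on Type-A must make Maker 2 indifferent between Type-A and Type-B.
Maker 2's payoff from Type-A: 14p + 10(1−p). From Type-B: 11p + 16(1−p).
Set equal: 3p = 6(1−p) → p = 6/9 = 2/3.

2/3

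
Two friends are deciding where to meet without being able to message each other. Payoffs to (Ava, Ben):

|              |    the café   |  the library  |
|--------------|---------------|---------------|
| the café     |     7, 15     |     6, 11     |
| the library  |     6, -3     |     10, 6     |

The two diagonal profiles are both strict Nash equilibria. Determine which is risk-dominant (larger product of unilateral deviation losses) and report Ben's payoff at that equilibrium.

At both the café: Ava loses 7 − 6 = 1 by deviating; Ben loses 15 − 11 = 4. Product = 1·4 = 4.
At both the library: Ava loses 10 − 6 = 4 by deviating; Ben loses 6 − (-3) = 9. Product = 4·9 = 36.
36 > 4, so both the library is risk-dominant. Ben's payoff there is 6.

6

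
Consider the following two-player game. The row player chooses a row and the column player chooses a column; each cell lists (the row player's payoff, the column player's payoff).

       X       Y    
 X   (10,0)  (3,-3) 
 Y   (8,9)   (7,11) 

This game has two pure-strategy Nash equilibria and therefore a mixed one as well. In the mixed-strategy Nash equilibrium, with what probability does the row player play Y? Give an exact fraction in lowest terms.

The row player's mix p on X must make the column player indifferent between X and Y.
The column player's payoff from X: 0p + 9(1−p). From Y: (-3)p + 11(1−p).
Set equal: 3p = 2(1−p) → p = 2/5.
Probability on Y is 1 − 2/5 = 3/5.

3/5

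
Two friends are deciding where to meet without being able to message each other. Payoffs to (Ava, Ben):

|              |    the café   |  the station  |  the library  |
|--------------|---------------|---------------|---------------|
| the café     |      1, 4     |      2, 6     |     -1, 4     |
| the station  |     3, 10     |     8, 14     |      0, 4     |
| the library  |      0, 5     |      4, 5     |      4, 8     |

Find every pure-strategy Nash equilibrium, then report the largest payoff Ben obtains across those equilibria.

Both the station is a pure NE (Ava: 8 ≥ 4; Ben: 14 ≥ 10). Ben gets 14.
Both the library is a pure NE (Ava: 4 ≥ 0; Ben: 8 ≥ 5). Ben gets 8.
Every other cell has a profitable deviation for at least one player. Highest of {14, 8} is 14.

14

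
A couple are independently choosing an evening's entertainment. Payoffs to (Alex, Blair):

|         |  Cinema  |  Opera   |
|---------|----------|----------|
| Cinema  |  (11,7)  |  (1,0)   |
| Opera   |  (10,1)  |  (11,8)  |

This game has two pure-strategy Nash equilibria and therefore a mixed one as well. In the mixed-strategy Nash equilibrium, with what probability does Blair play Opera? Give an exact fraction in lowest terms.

1/11

Blair's mix q on Cinema must make Alex indifferent between Cinema and Opera.
Alex's payoff from Cinema: 11q + 1(1−q). From Opera: 10q + 11(1−q).
Set equal: 1q = 10(1−q) → q = 10/11.
Probability on Opera is 1 − 10/11 = 1/11.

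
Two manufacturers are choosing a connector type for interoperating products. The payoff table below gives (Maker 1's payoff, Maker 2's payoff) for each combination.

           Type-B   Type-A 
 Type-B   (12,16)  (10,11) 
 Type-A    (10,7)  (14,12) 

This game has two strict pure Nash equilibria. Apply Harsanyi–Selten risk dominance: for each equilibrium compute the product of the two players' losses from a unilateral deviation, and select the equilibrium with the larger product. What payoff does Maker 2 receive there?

At both Type-B: Maker 1 loses 12 − 10 = 2 by deviating; Maker 2 loses 16 − 11 = 5. Product = 2·5 = 10.
At both Type-A: Maker 1 loses 14 − 10 = 4 by deviating; Maker 2 loses 12 − 7 = 5. Product = 4·5 = 20.
20 > 10, so both Type-A is risk-dominant. Maker 2's payoff there is 12.

12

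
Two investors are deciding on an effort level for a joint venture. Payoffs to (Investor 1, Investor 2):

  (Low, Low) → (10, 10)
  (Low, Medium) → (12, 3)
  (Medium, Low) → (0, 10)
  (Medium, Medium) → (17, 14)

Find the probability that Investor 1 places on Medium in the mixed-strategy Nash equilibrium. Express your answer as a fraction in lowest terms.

Investor 1's mix p on Low must make Investor 2 indifferent between Low and Medium.
Investor 2's payoff from Low: 10p + 10(1−p). From Medium: 3p + 14(1−p).
Set equal: 7p = 4(1−p) → p = 4/11.
Probability on Medium is 1 − 4/11 = 7/11.

7/11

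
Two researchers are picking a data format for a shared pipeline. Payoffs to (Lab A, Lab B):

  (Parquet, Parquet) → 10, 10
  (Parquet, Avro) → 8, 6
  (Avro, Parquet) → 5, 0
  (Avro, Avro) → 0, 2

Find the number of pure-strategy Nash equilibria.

1

Both Parquet: Lab A gets 10 (best alternative 5); Lab B gets 10 (best alternative 6). Neither deviates — NE.
Both Avro is not a NE: Lab A would switch to Parquet (8 > 0).
No other cell survives both best-response checks, so there is 1 pure NE.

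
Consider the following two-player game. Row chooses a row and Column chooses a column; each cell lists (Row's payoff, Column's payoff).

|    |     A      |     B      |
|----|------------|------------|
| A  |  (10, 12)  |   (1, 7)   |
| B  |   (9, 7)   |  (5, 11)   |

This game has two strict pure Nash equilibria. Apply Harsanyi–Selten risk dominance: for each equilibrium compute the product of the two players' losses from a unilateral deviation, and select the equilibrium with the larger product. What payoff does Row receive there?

At both A: Row loses 10 − 9 = 1 by deviating; Column loses 12 − 7 = 5. Product = 1·5 = 5.
At both B: Row loses 5 − 1 = 4 by deviating; Column loses 11 − 7 = 4. Product = 4·4 = 16.
16 > 5, so both B is risk-dominant. Row's payoff there is 5.

5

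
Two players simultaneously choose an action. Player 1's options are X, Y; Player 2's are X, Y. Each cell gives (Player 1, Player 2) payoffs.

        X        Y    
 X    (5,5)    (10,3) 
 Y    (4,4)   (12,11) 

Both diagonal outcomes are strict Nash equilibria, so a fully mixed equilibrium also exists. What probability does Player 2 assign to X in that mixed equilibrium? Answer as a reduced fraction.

Player 2's mix q on X must make Player 1 indifferent between X and Y.
Player 1's payoff from X: 5q + 10(1−q). From Y: 4q + 12(1−q).
Set equal: 1q = 2(1−q) → q = 2/3.

2/3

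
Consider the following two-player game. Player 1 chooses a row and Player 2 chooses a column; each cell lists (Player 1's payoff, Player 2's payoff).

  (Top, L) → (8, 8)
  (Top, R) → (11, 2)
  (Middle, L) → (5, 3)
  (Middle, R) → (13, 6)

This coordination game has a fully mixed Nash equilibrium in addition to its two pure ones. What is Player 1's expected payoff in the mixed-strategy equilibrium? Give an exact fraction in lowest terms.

Player 2 mixes with probability q on L, chosen so Player 1 is indifferent: 8q + 11(1−q) = 5q + 13(1−q) gives q = 2/5.
Player 1's expected payoff (from either row, since indifferent) is 8·2/5 + 11·3/5 = 49/5.

49/5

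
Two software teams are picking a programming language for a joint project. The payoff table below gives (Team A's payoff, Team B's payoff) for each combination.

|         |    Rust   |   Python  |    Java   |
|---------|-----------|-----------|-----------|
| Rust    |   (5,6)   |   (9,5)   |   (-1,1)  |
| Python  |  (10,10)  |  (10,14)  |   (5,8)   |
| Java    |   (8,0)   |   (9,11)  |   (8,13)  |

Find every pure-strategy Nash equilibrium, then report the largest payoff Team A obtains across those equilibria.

10

Both Python is a pure NE (Team A: 10 ≥ 9; Team B: 14 ≥ 10). Team A gets 10.
Both Java is a pure NE (Team A: 8 ≥ 5; Team B: 13 ≥ 11). Team A gets 8.
Every other cell has a profitable deviation for at least one player. Highest of {10, 8} is 10.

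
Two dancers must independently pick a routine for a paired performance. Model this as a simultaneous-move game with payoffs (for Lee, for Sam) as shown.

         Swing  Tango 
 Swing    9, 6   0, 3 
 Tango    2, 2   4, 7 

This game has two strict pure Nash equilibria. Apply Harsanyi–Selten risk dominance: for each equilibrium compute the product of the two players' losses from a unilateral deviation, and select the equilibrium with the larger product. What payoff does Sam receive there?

At both Swing: Lee loses 9 − 2 = 7 by deviating; Sam loses 6 − 3 = 3. Product = 7·3 = 21.
At both Tango: Lee loses 4 − 0 = 4 by deviating; Sam loses 7 − 2 = 5. Product = 4·5 = 20.
21 > 20, so both Swing is risk-dominant. Sam's payoff there is 6.

6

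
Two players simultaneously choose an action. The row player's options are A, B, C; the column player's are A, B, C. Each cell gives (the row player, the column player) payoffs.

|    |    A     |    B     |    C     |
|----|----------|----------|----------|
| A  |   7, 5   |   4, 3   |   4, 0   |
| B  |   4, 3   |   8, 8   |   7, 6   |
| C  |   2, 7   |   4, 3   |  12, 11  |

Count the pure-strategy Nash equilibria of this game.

3

Both A: the row player gets 7 (best alternative 4); the column player gets 5 (best alternative 3). Neither deviates — NE.
Both B: the row player gets 8 (best alternative 4); the column player gets 8 (best alternative 6). Neither deviates — NE.
Both C: the row player gets 12 (best alternative 7); the column player gets 11 (best alternative 7). Neither deviates — NE.
(A, B) is not a NE: the row player would switch to B (8 > 4).
No other cell survives both best-response checks, so there are 3 pure NE.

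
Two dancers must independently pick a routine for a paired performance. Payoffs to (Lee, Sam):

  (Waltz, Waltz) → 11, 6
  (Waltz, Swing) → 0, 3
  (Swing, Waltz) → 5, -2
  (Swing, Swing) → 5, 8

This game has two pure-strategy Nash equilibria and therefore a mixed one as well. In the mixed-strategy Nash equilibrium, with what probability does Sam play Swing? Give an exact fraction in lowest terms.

Sam's mix q on Waltz must make Lee indifferent between Waltz and Swing.
Lee's payoff from Waltz: 11q + 0(1−q). From Swing: 5q + 5(1−q).
Set equal: 6q = 5(1−q) → q = 5/11.
Probability on Swing is 1 − 5/11 = 6/11.

6/11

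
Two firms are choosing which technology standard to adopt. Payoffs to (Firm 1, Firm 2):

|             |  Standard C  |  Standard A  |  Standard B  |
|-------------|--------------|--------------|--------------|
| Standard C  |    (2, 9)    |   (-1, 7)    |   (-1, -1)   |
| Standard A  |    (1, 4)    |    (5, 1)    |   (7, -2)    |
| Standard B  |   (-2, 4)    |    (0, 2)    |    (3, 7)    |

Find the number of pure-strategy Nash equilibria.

Both Standard C: Firm 1 gets 2 (best alternative 1); Firm 2 gets 9 (best alternative 7). Neither deviates — NE.
Both Standard B is not a NE: Firm 1 would switch to Standard A (7 > 3).
No other cell survives both best-response checks, so there is 1 pure NE.

1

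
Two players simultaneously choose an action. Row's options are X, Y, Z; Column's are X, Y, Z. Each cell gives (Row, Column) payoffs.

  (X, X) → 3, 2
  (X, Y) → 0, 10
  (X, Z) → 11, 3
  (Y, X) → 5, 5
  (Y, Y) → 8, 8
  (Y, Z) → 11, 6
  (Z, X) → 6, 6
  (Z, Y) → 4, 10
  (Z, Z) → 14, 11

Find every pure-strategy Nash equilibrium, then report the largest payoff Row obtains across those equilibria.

14

Both Y is a pure NE (Row: 8 ≥ 4; Column: 8 ≥ 6). Row gets 8.
Both Z is a pure NE (Row: 14 ≥ 11; Column: 11 ≥ 10). Row gets 14.
Every other cell has a profitable deviation for at least one player. Highest of {8, 14} is 14.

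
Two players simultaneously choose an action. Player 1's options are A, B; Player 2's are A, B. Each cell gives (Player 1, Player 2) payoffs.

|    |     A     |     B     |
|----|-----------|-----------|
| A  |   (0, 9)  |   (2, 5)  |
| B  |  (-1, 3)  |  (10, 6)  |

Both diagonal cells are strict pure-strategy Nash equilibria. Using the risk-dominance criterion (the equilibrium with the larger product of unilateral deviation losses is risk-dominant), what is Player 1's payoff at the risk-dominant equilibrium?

10

At both A: Player 1 loses 0 − (-1) = 1 by deviating; Player 2 loses 9 − 5 = 4. Product = 1·4 = 4.
At both B: Player 1 loses 10 − 2 = 8 by deviating; Player 2 loses 6 − 3 = 3. Product = 8·3 = 24.
24 > 4, so both B is risk-dominant. Player 1's payoff there is 10.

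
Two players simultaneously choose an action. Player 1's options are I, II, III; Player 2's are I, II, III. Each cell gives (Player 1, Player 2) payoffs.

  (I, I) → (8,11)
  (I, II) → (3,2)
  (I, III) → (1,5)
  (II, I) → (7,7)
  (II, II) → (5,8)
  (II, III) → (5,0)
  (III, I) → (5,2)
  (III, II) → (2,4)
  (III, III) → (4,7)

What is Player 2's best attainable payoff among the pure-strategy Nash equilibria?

Both I is a pure NE (Player 1: 8 ≥ 7; Player 2: 11 ≥ 5). Player 2 gets 11.
Both II is a pure NE (Player 1: 5 ≥ 3; Player 2: 8 ≥ 7). Player 2 gets 8.
Every other cell has a profitable deviation for at least one player. Highest of {11, 8} is 11.

11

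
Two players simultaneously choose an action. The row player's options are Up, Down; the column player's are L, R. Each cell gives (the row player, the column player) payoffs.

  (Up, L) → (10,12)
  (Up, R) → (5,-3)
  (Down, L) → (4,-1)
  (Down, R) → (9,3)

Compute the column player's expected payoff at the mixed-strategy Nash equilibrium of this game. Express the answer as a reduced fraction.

33/19

The row player mixes with probability p on Up, chosen so the column player is indifferent: 12p + (-1)(1−p) = (-3)p + 3(1−p) gives p = 4/19.
The column player's expected payoff is 12·4/19 + (-1)·15/19 = 33/19.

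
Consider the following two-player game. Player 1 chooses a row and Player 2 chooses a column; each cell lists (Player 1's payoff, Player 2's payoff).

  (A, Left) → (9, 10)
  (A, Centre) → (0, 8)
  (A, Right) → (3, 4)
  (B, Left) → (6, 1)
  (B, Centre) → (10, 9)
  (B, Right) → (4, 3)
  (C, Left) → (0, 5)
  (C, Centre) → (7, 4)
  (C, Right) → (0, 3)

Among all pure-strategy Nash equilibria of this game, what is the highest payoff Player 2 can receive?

(A, Left) is a pure NE (Player 1: 9 ≥ 6; Player 2: 10 ≥ 8). Player 2 gets 10.
(B, Centre) is a pure NE (Player 1: 10 ≥ 7; Player 2: 9 ≥ 3). Player 2 gets 9.
Every other cell has a profitable deviation for at least one player. Highest of {10, 9} is 10.

10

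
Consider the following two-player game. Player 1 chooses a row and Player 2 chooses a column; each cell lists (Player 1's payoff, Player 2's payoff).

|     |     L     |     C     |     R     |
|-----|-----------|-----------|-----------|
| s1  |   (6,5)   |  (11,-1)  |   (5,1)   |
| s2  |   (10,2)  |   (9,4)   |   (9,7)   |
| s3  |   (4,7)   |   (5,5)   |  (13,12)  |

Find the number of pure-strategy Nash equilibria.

1

(s3, R): Player 1 gets 13 (best alternative 9); Player 2 gets 12 (best alternative 7). Neither deviates — NE.
(s1, L) is not a NE: Player 1 would switch to s2 (10 > 6).
No other cell survives both best-response checks, so there is 1 pure NE.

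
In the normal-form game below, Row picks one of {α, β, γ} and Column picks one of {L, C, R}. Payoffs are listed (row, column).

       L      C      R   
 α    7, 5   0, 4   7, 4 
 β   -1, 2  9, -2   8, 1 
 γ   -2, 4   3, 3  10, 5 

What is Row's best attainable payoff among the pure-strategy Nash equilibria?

(α, L) is a pure NE (Row: 7 ≥ -1; Column: 5 ≥ 4). Row gets 7.
(γ, R) is a pure NE (Row: 10 ≥ 8; Column: 5 ≥ 4). Row gets 10.
Every other cell has a profitable deviation for at least one player. Highest of {7, 10} is 10.

10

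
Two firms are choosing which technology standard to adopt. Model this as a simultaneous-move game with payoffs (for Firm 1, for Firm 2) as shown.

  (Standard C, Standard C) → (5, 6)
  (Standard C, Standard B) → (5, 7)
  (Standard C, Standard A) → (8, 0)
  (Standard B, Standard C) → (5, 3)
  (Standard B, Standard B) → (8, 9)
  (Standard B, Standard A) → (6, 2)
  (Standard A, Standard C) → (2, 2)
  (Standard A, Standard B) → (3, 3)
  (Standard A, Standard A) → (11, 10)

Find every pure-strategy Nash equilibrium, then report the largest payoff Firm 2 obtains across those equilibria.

Both Standard B is a pure NE (Firm 1: 8 ≥ 5; Firm 2: 9 ≥ 3). Firm 2 gets 9.
Both Standard A is a pure NE (Firm 1: 11 ≥ 8; Firm 2: 10 ≥ 3). Firm 2 gets 10.
Every other cell has a profitable deviation for at least one player. Highest of {9, 10} is 10.

10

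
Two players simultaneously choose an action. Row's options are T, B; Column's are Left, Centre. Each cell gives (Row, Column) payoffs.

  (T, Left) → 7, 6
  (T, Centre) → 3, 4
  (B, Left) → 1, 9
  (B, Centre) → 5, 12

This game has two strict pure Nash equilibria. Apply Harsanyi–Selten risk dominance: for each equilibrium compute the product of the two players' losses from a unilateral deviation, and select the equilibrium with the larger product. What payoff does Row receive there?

At (T, Left): Row loses 7 − 1 = 6 by deviating; Column loses 6 − 4 = 2. Product = 6·2 = 12.
At (B, Centre): Row loses 5 − 3 = 2 by deviating; Column loses 12 − 9 = 3. Product = 2·3 = 6.
12 > 6, so (T, Left) is risk-dominant. Row's payoff there is 7.

7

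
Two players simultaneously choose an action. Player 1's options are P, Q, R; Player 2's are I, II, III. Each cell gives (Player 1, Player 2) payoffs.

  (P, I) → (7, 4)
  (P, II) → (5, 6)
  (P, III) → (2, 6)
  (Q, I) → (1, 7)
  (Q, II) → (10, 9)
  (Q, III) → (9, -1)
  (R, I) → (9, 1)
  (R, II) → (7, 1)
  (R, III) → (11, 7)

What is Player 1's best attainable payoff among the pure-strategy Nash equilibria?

(Q, II) is a pure NE (Player 1: 10 ≥ 7; Player 2: 9 ≥ 7). Player 1 gets 10.
(R, III) is a pure NE (Player 1: 11 ≥ 9; Player 2: 7 ≥ 1). Player 1 gets 11.
Every other cell has a profitable deviation for at least one player. Highest of {10, 11} is 11.

11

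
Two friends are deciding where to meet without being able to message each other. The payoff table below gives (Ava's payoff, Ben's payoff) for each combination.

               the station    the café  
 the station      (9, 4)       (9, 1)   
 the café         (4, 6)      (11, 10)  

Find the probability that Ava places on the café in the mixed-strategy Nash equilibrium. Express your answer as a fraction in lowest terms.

Ava's mix p on the station must make Ben indifferent between the station and the café.
Ben's payoff from the station: 4p + 6(1−p). From the café: 1p + 10(1−p).
Set equal: 3p = 4(1−p) → p = 4/7.
Probability on the café is 1 − 4/7 = 3/7.

3/7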